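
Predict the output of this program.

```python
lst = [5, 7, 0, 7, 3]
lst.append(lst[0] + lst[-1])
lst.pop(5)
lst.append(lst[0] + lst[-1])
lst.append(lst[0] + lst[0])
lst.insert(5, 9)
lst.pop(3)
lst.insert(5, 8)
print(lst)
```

[5, 7, 0, 3, 9, 8, 8, 10]

append lst[0]+lst[-1] = 5+3 = 8 → [5, 7, 0, 7, 3, 8]
pop(5) removes 8 → [5, 7, 0, 7, 3]
append lst[0]+lst[-1] = 5+3 = 8 → [5, 7, 0, 7, 3, 8]
append lst[0]+lst[0] = 5+5 = 10 → [5, 7, 0, 7, 3, 8, 10]
insert 9 at 5 → [5, 7, 0, 7, 3, 9, 8, 10]
pop(3) removes 7 → [5, 7, 0, 3, 9, 8, 10]
insert 8 at 5 → [5, 7, 0, 3, 9, 8, 8, 10]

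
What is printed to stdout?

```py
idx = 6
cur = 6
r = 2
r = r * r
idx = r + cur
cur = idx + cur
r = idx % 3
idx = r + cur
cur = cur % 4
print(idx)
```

17

r = 2*2 = 4
idx = 4+6 = 10
cur = 10+6 = 16
r = 10%3 = 1
idx = 1+16 = 17
cur = 16%4 = 0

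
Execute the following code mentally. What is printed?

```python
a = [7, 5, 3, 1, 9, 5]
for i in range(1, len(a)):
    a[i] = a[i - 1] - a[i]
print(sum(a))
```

-21

i=1: a[1] = 7-5 = 2 → [7, 2, 3, 1, 9, 5]
i=2: a[2] = 2-3 = -1 → [7, 2, -1, 1, 9, 5]
i=3: a[3] = (-1)-1 = -2 → [7, 2, -1, -2, 9, 5]
i=4: a[4] = (-2)-9 = -11 → [7, 2, -1, -2, -11, 5]
i=5: a[5] = (-11)-5 = -16 → [7, 2, -1, -2, -11, -16]
sum = -21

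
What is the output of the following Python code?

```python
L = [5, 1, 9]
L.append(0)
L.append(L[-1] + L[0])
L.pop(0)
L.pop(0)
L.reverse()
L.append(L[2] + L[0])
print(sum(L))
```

append 0 → [5, 1, 9, 0]
append L[-1]+L[0] = 0+5 = 5 → [5, 1, 9, 0, 5]
pop(0) removes 5 → [1, 9, 0, 5]
pop(0) removes 1 → [9, 0, 5]
reverse → [5, 0, 9]
append L[2]+L[0] = 9+5 = 14 → [5, 0, 9, 14]
sum = 28

28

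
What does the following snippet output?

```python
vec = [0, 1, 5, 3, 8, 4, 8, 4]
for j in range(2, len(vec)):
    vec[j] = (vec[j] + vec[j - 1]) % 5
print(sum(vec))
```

16

j=2: vec[2] = (5+1)%5 = 1 → [0, 1, 1, 3, 8, 4, 8, 4]
j=3: vec[3] = (3+1)%5 = 4 → [0, 1, 1, 4, 8, 4, 8, 4]
j=4: vec[4] = (8+4)%5 = 2 → [0, 1, 1, 4, 2, 4, 8, 4]
j=5: vec[5] = (4+2)%5 = 1 → [0, 1, 1, 4, 2, 1, 8, 4]
j=6: vec[6] = (8+1)%5 = 4 → [0, 1, 1, 4, 2, 1, 4, 4]
j=7: vec[7] = (4+4)%5 = 3 → [0, 1, 1, 4, 2, 1, 4, 3]
sum = 16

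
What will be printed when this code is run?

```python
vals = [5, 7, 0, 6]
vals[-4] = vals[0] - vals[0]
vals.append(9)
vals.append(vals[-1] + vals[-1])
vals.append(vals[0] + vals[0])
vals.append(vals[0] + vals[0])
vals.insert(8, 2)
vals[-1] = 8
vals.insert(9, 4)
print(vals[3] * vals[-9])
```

42

vals[-4] = vals[0]-vals[0] = 5-5 = 0 → [0, 7, 0, 6]
append 9 → [0, 7, 0, 6, 9]
append vals[-1]+vals[-1] = 9+9 = 18 → [0, 7, 0, 6, 9, 18]
append vals[0]+vals[0] = 0+0 = 0 → [0, 7, 0, 6, 9, 18, 0]
append vals[0]+vals[0] = 0+0 = 0 → [0, 7, 0, 6, 9, 18, 0, 0]
insert 2 at 8 → [0, 7, 0, 6, 9, 18, 0, 0, 2]
vals[-1] = 8 → [0, 7, 0, 6, 9, 18, 0, 0, 8]
insert 4 at 9 → [0, 7, 0, 6, 9, 18, 0, 0, 8, 4]
vals[3]*vals[-9] = 6*7 = 42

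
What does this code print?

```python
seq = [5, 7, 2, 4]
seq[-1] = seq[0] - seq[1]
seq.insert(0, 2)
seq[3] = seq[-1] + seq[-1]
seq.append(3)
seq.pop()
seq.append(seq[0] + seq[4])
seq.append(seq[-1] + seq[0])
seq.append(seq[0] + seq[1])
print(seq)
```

seq[-1] = seq[0]-seq[1] = 5-7 = -2 → [5, 7, 2, -2]
insert 2 at 0 → [2, 5, 7, 2, -2]
seq[3] = seq[-1]+seq[-1] = (-2)+(-2) = -4 → [2, 5, 7, -4, -2]
append 3 → [2, 5, 7, -4, -2, 3]
pop() removes 3 → [2, 5, 7, -4, -2]
append seq[0]+seq[4] = 2+(-2) = 0 → [2, 5, 7, -4, -2, 0]
append seq[-1]+seq[0] = 0+2 = 2 → [2, 5, 7, -4, -2, 0, 2]
append seq[0]+seq[1] = 2+5 = 7 → [2, 5, 7, -4, -2, 0, 2, 7]

[2, 5, 7, -4, -2, 0, 2, 7]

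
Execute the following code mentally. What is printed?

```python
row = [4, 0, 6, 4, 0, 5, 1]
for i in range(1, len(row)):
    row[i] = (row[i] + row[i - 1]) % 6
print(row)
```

i=1: row[1] = (0+4)%6 = 4 → [4, 4, 6, 4, 0, 5, 1]
i=2: row[2] = (6+4)%6 = 4 → [4, 4, 4, 4, 0, 5, 1]
i=3: row[3] = (4+4)%6 = 2 → [4, 4, 4, 2, 0, 5, 1]
i=4: row[4] = (0+2)%6 = 2 → [4, 4, 4, 2, 2, 5, 1]
i=5: row[5] = (5+2)%6 = 1 → [4, 4, 4, 2, 2, 1, 1]
i=6: row[6] = (1+1)%6 = 2 → [4, 4, 4, 2, 2, 1, 2]

[4, 4, 4, 2, 2, 1, 2]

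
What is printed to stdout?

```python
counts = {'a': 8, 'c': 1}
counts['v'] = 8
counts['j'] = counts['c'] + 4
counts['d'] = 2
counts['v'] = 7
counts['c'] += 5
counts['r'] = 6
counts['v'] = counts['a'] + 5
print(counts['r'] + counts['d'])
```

8

counts['v'] = 8 → {'a': 8, 'c': 1, 'v': 8}
counts['j'] = counts['c']+4 = 5 → {'a': 8, 'c': 1, 'v': 8, 'j': 5}
counts['d'] = 2 → {'a': 8, 'c': 1, 'v': 8, 'j': 5, 'd': 2}
counts['v'] = 7 → {'a': 8, 'c': 1, 'v': 7, 'j': 5, 'd': 2}
counts['c'] = 1+5 = 6 → {'a': 8, 'c': 6, 'v': 7, 'j': 5, 'd': 2}
counts['r'] = 6 → {'a': 8, 'c': 6, 'v': 7, 'j': 5, 'd': 2, 'r': 6}
counts['v'] = counts['a']+5 = 13 → {'a': 8, 'c': 6, 'v': 13, 'j': 5, 'd': 2, 'r': 6}
counts['r']+counts['d'] = 6+2 = 8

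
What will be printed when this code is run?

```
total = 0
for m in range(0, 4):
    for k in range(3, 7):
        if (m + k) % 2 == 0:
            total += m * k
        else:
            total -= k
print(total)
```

m=0,k=3: odd sum, total = 0-3 = -3
m=0,k=4: even sum, total = (-3)+0 = -3
m=0,k=5: odd sum, total = (-3)-5 = -8
m=0,k=6: even sum, total = (-8)+0 = -8
m=1,k=3: even sum, total = (-8)+3 = -5
m=1,k=4: odd sum, total = (-5)-4 = -9
m=1,k=5: even sum, total = (-9)+5 = -4
m=1,k=6: odd sum, total = (-4)-6 = -10
m=2,k=3: odd sum, total = (-10)-3 = -13
m=2,k=4: even sum, total = (-13)+8 = -5
m=2,k=5: odd sum, total = (-5)-5 = -10
m=2,k=6: even sum, total = (-10)+12 = 2
m=3,k=3: even sum, total = 2+9 = 11
m=3,k=4: odd sum, total = 11-4 = 7
m=3,k=5: even sum, total = 7+15 = 22
m=3,k=6: odd sum, total = 22-6 = 16

16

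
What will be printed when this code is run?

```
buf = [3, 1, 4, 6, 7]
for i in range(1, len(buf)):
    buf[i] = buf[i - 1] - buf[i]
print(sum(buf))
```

i=1: buf[1] = 3-1 = 2 → [3, 2, 4, 6, 7]
i=2: buf[2] = 2-4 = -2 → [3, 2, -2, 6, 7]
i=3: buf[3] = (-2)-6 = -8 → [3, 2, -2, -8, 7]
i=4: buf[4] = (-8)-7 = -15 → [3, 2, -2, -8, -15]
sum = -20

-20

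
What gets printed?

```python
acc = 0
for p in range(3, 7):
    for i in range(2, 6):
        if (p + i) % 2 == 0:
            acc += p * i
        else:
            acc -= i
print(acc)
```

p=3,i=2: odd sum, acc = 0-2 = -2
p=3,i=3: even sum, acc = (-2)+9 = 7
p=3,i=4: odd sum, acc = 7-4 = 3
p=3,i=5: even sum, acc = 3+15 = 18
p=4,i=2: even sum, acc = 18+8 = 26
p=4,i=3: odd sum, acc = 26-3 = 23
p=4,i=4: even sum, acc = 23+16 = 39
p=4,i=5: odd sum, acc = 39-5 = 34
p=5,i=2: odd sum, acc = 34-2 = 32
p=5,i=3: even sum, acc = 32+15 = 47
p=5,i=4: odd sum, acc = 47-4 = 43
p=5,i=5: even sum, acc = 43+25 = 68
p=6,i=2: even sum, acc = 68+12 = 80
p=6,i=3: odd sum, acc = 80-3 = 77
p=6,i=4: even sum, acc = 77+24 = 101
p=6,i=5: odd sum, acc = 101-5 = 96

96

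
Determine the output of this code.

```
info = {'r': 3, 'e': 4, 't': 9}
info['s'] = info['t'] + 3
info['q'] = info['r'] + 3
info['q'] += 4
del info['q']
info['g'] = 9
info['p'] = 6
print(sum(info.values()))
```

43

info['s'] = info['t']+3 = 12 → {'r': 3, 'e': 4, 't': 9, 's': 12}
info['q'] = info['r']+3 = 6 → {'r': 3, 'e': 4, 't': 9, 's': 12, 'q': 6}
info['q'] = 6+4 = 10 → {'r': 3, 'e': 4, 't': 9, 's': 12, 'q': 10}
del 'q' → {'r': 3, 'e': 4, 't': 9, 's': 12}
info['g'] = 9 → {'r': 3, 'e': 4, 't': 9, 's': 12, 'g': 9}
info['p'] = 6 → {'r': 3, 'e': 4, 't': 9, 's': 12, 'g': 9, 'p': 6}
sum of values = 43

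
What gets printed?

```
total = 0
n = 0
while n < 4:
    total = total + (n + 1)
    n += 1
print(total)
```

10

n=0: total = 0+1 = 1
n=1: total = 1+2 = 3
n=2: total = 3+3 = 6
n=3: total = 6+4 = 10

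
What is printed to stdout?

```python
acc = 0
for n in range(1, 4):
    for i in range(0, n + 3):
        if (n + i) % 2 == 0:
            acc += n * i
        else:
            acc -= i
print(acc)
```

n=1,i=0: odd sum, acc = 0-0 = 0
n=1,i=1: even sum, acc = 0+1 = 1
n=1,i=2: odd sum, acc = 1-2 = -1
n=1,i=3: even sum, acc = (-1)+3 = 2
n=2,i=0: even sum, acc = 2+0 = 2
n=2,i=1: odd sum, acc = 2-1 = 1
n=2,i=2: even sum, acc = 1+4 = 5
n=2,i=3: odd sum, acc = 5-3 = 2
n=2,i=4: even sum, acc = 2+8 = 10
n=3,i=0: odd sum, acc = 10-0 = 10
n=3,i=1: even sum, acc = 10+3 = 13
n=3,i=2: odd sum, acc = 13-2 = 11
n=3,i=3: even sum, acc = 11+9 = 20
n=3,i=4: odd sum, acc = 20-4 = 16
n=3,i=5: even sum, acc = 16+15 = 31

31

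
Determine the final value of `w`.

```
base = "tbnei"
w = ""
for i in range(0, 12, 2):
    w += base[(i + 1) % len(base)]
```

'betnib'

i=0: add base[1]='b' → 'b'
i=2: add base[3]='e' → 'be'
i=4: add base[0]='t' → 'bet'
i=6: add base[2]='n' → 'betn'
i=8: add base[4]='i' → 'betni'
i=10: add base[1]='b' → 'betnib'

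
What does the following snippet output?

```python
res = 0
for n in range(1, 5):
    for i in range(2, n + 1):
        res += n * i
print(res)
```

55

n=2,i=2: res = 0+4 = 4
n=3,i=2: res = 4+6 = 10
n=3,i=3: res = 10+9 = 19
n=4,i=2: res = 19+8 = 27
n=4,i=3: res = 27+12 = 39
n=4,i=4: res = 39+16 = 55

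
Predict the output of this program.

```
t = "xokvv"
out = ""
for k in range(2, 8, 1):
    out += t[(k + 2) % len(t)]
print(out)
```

vxokvv

k=2: add t[4]='v' → 'v'
k=3: add t[0]='x' → 'vx'
k=4: add t[1]='o' → 'vxo'
k=5: add t[2]='k' → 'vxok'
k=6: add t[3]='v' → 'vxokv'
k=7: add t[4]='v' → 'vxokvv'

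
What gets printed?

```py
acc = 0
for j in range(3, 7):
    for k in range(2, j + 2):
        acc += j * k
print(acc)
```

345

j=3,k=2: acc = 0+6 = 6
j=3,k=3: acc = 6+9 = 15
j=3,k=4: acc = 15+12 = 27
j=4,k=2: acc = 27+8 = 35
j=4,k=3: acc = 35+12 = 47
j=4,k=4: acc = 47+16 = 63
j=4,k=5: acc = 63+20 = 83
j=5,k=2: acc = 83+10 = 93
j=5,k=3: acc = 93+15 = 108
j=5,k=4: acc = 108+20 = 128
j=5,k=5: acc = 128+25 = 153
j=5,k=6: acc = 153+30 = 183
j=6,k=2: acc = 183+12 = 195
j=6,k=3: acc = 195+18 = 213
j=6,k=4: acc = 213+24 = 237
j=6,k=5: acc = 237+30 = 267
j=6,k=6: acc = 267+36 = 303
j=6,k=7: acc = 303+42 = 345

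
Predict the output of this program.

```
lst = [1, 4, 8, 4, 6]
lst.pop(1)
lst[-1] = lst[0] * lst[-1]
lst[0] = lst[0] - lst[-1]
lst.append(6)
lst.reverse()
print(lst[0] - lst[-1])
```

11

pop(1) removes 4 → [1, 8, 4, 6]
lst[-1] = lst[0]*lst[-1] = 1*6 = 6 → [1, 8, 4, 6]
lst[0] = lst[0]-lst[-1] = 1-6 = -5 → [-5, 8, 4, 6]
append 6 → [-5, 8, 4, 6, 6]
reverse → [6, 6, 4, 8, -5]
lst[0]-lst[-1] = 6-(-5) = 11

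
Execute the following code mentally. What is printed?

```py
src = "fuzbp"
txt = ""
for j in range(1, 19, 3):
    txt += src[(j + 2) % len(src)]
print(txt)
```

bupzfb

j=1: add src[3]='b' → 'b'
j=4: add src[1]='u' → 'bu'
j=7: add src[4]='p' → 'bup'
j=10: add src[2]='z' → 'bupz'
j=13: add src[0]='f' → 'bupzf'
j=16: add src[3]='b' → 'bupzfb'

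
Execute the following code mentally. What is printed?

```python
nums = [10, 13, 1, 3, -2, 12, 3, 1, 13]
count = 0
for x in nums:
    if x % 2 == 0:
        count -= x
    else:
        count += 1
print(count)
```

-14

x=10: even, count = 0-10 = -10
x=13: not even, count = (-10)+1 = -9
x=1: not even, count = (-9)+1 = -8
x=3: not even, count = (-8)+1 = -7
x=-2: even, count = (-7)-(-2) = -5
x=12: even, count = (-5)-12 = -17
x=3: not even, count = (-17)+1 = -16
x=1: not even, count = (-16)+1 = -15
x=13: not even, count = (-15)+1 = -14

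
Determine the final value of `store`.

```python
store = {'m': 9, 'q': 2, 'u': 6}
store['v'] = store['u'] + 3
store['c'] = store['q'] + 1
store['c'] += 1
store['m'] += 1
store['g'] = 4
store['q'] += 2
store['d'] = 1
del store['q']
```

store['v'] = store['u']+3 = 9 → {'m': 9, 'q': 2, 'u': 6, 'v': 9}
store['c'] = store['q']+1 = 3 → {'m': 9, 'q': 2, 'u': 6, 'v': 9, 'c': 3}
store['c'] = 3+1 = 4 → {'m': 9, 'q': 2, 'u': 6, 'v': 9, 'c': 4}
store['m'] = 9+1 = 10 → {'m': 10, 'q': 2, 'u': 6, 'v': 9, 'c': 4}
store['g'] = 4 → {'m': 10, 'q': 2, 'u': 6, 'v': 9, 'c': 4, 'g': 4}
store['q'] = 2+2 = 4 → {'m': 10, 'q': 4, 'u': 6, 'v': 9, 'c': 4, 'g': 4}
store['d'] = 1 → {'m': 10, 'q': 4, 'u': 6, 'v': 9, 'c': 4, 'g': 4, 'd': 1}
del 'q' → {'m': 10, 'u': 6, 'v': 9, 'c': 4, 'g': 4, 'd': 1}

{'m': 10, 'u': 6, 'v': 9, 'c': 4, 'g': 4, 'd': 1}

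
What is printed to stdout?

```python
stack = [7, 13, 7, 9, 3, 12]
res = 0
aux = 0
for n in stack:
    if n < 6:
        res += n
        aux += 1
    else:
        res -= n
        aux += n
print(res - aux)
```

n=7: not <6, res = 0-7 = -7; aux=7
n=13: not <6, res = (-7)-13 = -20; aux=20
n=7: not <6, res = (-20)-7 = -27; aux=27
n=9: not <6, res = (-27)-9 = -36; aux=36
n=3: <6, res = (-36)+3 = -33; aux=37
n=12: not <6, res = (-33)-12 = -45; aux=49
res-aux = (-45)-49 = -94

-94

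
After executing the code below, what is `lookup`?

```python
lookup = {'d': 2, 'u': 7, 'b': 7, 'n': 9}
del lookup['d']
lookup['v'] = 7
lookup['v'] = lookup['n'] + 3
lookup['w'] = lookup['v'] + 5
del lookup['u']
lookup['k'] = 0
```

del 'd' → {'u': 7, 'b': 7, 'n': 9}
lookup['v'] = 7 → {'u': 7, 'b': 7, 'n': 9, 'v': 7}
lookup['v'] = lookup['n']+3 = 12 → {'u': 7, 'b': 7, 'n': 9, 'v': 12}
lookup['w'] = lookup['v']+5 = 17 → {'u': 7, 'b': 7, 'n': 9, 'v': 12, 'w': 17}
del 'u' → {'b': 7, 'n': 9, 'v': 12, 'w': 17}
lookup['k'] = 0 → {'b': 7, 'n': 9, 'v': 12, 'w': 17, 'k': 0}

{'b': 7, 'n': 9, 'v': 12, 'w': 17, 'k': 0}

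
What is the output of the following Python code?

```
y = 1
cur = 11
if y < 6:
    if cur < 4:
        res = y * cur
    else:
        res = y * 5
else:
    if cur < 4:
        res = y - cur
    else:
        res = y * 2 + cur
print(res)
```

5

y=1, cur=11
y < 6 is True; cur < 4 is False
→ res = y * 5 = 5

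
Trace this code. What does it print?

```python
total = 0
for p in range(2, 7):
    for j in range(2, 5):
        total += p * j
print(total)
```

180

p=2,j=2: total = 0+4 = 4
p=2,j=3: total = 4+6 = 10
p=2,j=4: total = 10+8 = 18
p=3,j=2: total = 18+6 = 24
p=3,j=3: total = 24+9 = 33
p=3,j=4: total = 33+12 = 45
p=4,j=2: total = 45+8 = 53
p=4,j=3: total = 53+12 = 65
p=4,j=4: total = 65+16 = 81
p=5,j=2: total = 81+10 = 91
p=5,j=3: total = 91+15 = 106
p=5,j=4: total = 106+20 = 126
p=6,j=2: total = 126+12 = 138
p=6,j=3: total = 138+18 = 156
p=6,j=4: total = 156+24 = 180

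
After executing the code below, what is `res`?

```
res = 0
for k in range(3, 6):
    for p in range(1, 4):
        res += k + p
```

54

k=3,p=1: res = 0+4 = 4
k=3,p=2: res = 4+5 = 9
k=3,p=3: res = 9+6 = 15
k=4,p=1: res = 15+5 = 20
k=4,p=2: res = 20+6 = 26
k=4,p=3: res = 26+7 = 33
k=5,p=1: res = 33+6 = 39
k=5,p=2: res = 39+7 = 46
k=5,p=3: res = 46+8 = 54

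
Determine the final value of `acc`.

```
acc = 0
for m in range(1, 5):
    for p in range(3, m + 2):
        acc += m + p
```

m=2,p=3: acc = 0+5 = 5
m=3,p=3: acc = 5+6 = 11
m=3,p=4: acc = 11+7 = 18
m=4,p=3: acc = 18+7 = 25
m=4,p=4: acc = 25+8 = 33
m=4,p=5: acc = 33+9 = 42

42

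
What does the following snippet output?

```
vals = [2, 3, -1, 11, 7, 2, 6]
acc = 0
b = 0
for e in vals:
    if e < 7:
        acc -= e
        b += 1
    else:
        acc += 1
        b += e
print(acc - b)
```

e=2: <7, acc = 0-2 = -2; b=1
e=3: <7, acc = (-2)-3 = -5; b=2
e=-1: <7, acc = (-5)-(-1) = -4; b=3
e=11: not <7, acc = (-4)+1 = -3; b=14
e=7: not <7, acc = (-3)+1 = -2; b=21
e=2: <7, acc = (-2)-2 = -4; b=22
e=6: <7, acc = (-4)-6 = -10; b=23
acc-b = (-10)-23 = -33

-33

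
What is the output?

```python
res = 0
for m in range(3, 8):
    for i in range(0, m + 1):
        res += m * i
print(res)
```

m=3,i=0: res = 0+0 = 0
m=3,i=1: res = 0+3 = 3
m=3,i=2: res = 3+6 = 9
m=3,i=3: res = 9+9 = 18
m=4,i=0: res = 18+0 = 18
m=4,i=1: res = 18+4 = 22
m=4,i=2: res = 22+8 = 30
m=4,i=3: res = 30+12 = 42
m=4,i=4: res = 42+16 = 58
m=5,i=0: res = 58+0 = 58
m=5,i=1: res = 58+5 = 63
m=5,i=2: res = 63+10 = 73
m=5,i=3: res = 73+15 = 88
m=5,i=4: res = 88+20 = 108
m=5,i=5: res = 108+25 = 133
m=6,i=0: res = 133+0 = 133
m=6,i=1: res = 133+6 = 139
m=6,i=2: res = 139+12 = 151
m=6,i=3: res = 151+18 = 169
m=6,i=4: res = 169+24 = 193
m=6,i=5: res = 193+30 = 223
m=6,i=6: res = 223+36 = 259
m=7,i=0: res = 259+0 = 259
m=7,i=1: res = 259+7 = 266
m=7,i=2: res = 266+14 = 280
m=7,i=3: res = 280+21 = 301
m=7,i=4: res = 301+28 = 329
m=7,i=5: res = 329+35 = 364
m=7,i=6: res = 364+42 = 406
m=7,i=7: res = 406+49 = 455

455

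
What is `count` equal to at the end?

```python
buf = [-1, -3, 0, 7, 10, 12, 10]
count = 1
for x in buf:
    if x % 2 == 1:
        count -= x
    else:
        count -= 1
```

-6

x=-1: odd, count = 1-(-1) = 2
x=-3: odd, count = 2-(-3) = 5
x=0: not odd, count = 5-1 = 4
x=7: odd, count = 4-7 = -3
x=10: not odd, count = (-3)-1 = -4
x=12: not odd, count = (-4)-1 = -5
x=10: not odd, count = (-5)-1 = -6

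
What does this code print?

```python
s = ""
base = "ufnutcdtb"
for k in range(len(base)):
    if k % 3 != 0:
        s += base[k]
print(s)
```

k=0: skip
k=1: add 'f' → 'f'
k=2: add 'n' → 'fn'
k=3: skip
k=4: add 't' → 'fnt'
k=5: add 'c' → 'fntc'
k=6: skip
k=7: add 't' → 'fntct'
k=8: add 'b' → 'fntctb'

fntctb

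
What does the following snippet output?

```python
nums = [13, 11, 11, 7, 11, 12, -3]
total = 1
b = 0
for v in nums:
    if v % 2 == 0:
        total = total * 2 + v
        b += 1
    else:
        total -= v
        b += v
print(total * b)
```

-4539

v=13: not even, total = 1-13 = -12; b=13
v=11: not even, total = (-12)-11 = -23; b=24
v=11: not even, total = (-23)-11 = -34; b=35
v=7: not even, total = (-34)-7 = -41; b=42
v=11: not even, total = (-41)-11 = -52; b=53
v=12: even, total = (-52)*2+12 = -92; b=54
v=-3: not even, total = (-92)-(-3) = -89; b=51
total*b = (-89)*51 = -4539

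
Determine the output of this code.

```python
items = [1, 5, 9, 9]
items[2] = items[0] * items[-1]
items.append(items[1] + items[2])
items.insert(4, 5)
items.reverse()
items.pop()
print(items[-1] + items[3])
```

14

items[2] = items[0]*items[-1] = 1*9 = 9 → [1, 5, 9, 9]
append items[1]+items[2] = 5+9 = 14 → [1, 5, 9, 9, 14]
insert 5 at 4 → [1, 5, 9, 9, 5, 14]
reverse → [14, 5, 9, 9, 5, 1]
pop() removes 1 → [14, 5, 9, 9, 5]
items[-1]+items[3] = 5+9 = 14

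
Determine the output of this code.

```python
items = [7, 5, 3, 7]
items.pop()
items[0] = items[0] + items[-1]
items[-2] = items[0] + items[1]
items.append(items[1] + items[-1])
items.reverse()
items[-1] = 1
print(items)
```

pop() removes 7 → [7, 5, 3]
items[0] = items[0]+items[-1] = 7+3 = 10 → [10, 5, 3]
items[-2] = items[0]+items[1] = 10+5 = 15 → [10, 15, 3]
append items[1]+items[-1] = 15+3 = 18 → [10, 15, 3, 18]
reverse → [18, 3, 15, 10]
items[-1] = 1 → [18, 3, 15, 1]

[18, 3, 15, 1]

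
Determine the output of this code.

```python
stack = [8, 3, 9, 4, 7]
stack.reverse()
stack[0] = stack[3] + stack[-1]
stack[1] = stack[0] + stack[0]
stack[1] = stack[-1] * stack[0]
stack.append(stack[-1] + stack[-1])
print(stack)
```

reverse → [7, 4, 9, 3, 8]
stack[0] = stack[3]+stack[-1] = 3+8 = 11 → [11, 4, 9, 3, 8]
stack[1] = stack[0]+stack[0] = 11+11 = 22 → [11, 22, 9, 3, 8]
stack[1] = stack[-1]*stack[0] = 8*11 = 88 → [11, 88, 9, 3, 8]
append stack[-1]+stack[-1] = 8+8 = 16 → [11, 88, 9, 3, 8, 16]

[11, 88, 9, 3, 8, 16]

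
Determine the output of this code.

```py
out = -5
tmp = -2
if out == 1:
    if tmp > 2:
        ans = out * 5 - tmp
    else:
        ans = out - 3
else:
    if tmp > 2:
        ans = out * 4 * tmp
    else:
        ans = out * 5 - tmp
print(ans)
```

out=-5, tmp=-2
out == 1 is False; tmp > 2 is False
→ ans = out * 5 - tmp = -23

-23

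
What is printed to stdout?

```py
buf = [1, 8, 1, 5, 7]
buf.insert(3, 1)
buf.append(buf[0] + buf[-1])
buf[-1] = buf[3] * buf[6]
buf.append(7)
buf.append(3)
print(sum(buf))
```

insert 1 at 3 → [1, 8, 1, 1, 5, 7]
append buf[0]+buf[-1] = 1+7 = 8 → [1, 8, 1, 1, 5, 7, 8]
buf[-1] = buf[3]*buf[6] = 1*8 = 8 → [1, 8, 1, 1, 5, 7, 8]
append 7 → [1, 8, 1, 1, 5, 7, 8, 7]
append 3 → [1, 8, 1, 1, 5, 7, 8, 7, 3]
sum = 41

41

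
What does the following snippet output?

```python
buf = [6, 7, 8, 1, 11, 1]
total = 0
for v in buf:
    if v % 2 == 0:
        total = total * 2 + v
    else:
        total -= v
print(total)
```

v=6: even, total = 0*2+6 = 6
v=7: not even, total = 6-7 = -1
v=8: even, total = (-1)*2+8 = 6
v=1: not even, total = 6-1 = 5
v=11: not even, total = 5-11 = -6
v=1: not even, total = (-6)-1 = -7

-7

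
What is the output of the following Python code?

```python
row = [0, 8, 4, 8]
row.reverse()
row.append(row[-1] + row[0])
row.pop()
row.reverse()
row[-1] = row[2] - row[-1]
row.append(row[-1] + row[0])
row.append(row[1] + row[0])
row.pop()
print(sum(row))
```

4

reverse → [8, 4, 8, 0]
append row[-1]+row[0] = 0+8 = 8 → [8, 4, 8, 0, 8]
pop() removes 8 → [8, 4, 8, 0]
reverse → [0, 8, 4, 8]
row[-1] = row[2]-row[-1] = 4-8 = -4 → [0, 8, 4, -4]
append row[-1]+row[0] = (-4)+0 = -4 → [0, 8, 4, -4, -4]
append row[1]+row[0] = 8+0 = 8 → [0, 8, 4, -4, -4, 8]
pop() removes 8 → [0, 8, 4, -4, -4]
sum = 4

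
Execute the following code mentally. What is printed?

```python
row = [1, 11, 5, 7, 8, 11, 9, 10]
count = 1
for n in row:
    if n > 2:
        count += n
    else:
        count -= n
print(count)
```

61

n=1: not >2, count = 1-1 = 0
n=11: >2, count = 0+11 = 11
n=5: >2, count = 11+5 = 16
n=7: >2, count = 16+7 = 23
n=8: >2, count = 23+8 = 31
n=11: >2, count = 31+11 = 42
n=9: >2, count = 42+9 = 51
n=10: >2, count = 51+10 = 61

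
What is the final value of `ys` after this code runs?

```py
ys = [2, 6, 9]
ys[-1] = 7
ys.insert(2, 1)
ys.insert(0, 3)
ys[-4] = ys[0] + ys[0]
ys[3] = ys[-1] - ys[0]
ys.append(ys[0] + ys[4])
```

[3, 6, 6, 4, 7, 10]

ys[-1] = 7 → [2, 6, 7]
insert 1 at 2 → [2, 6, 1, 7]
insert 3 at 0 → [3, 2, 6, 1, 7]
ys[-4] = ys[0]+ys[0] = 3+3 = 6 → [3, 6, 6, 1, 7]
ys[3] = ys[-1]-ys[0] = 7-3 = 4 → [3, 6, 6, 4, 7]
append ys[0]+ys[4] = 3+7 = 10 → [3, 6, 6, 4, 7, 10]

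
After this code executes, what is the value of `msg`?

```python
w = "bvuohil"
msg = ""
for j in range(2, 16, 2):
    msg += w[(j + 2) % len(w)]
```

j=2: add w[4]='h' → 'h'
j=4: add w[6]='l' → 'hl'
j=6: add w[1]='v' → 'hlv'
j=8: add w[3]='o' → 'hlvo'
j=10: add w[5]='i' → 'hlvoi'
j=12: add w[0]='b' → 'hlvoib'
j=14: add w[2]='u' → 'hlvoibu'

'hlvoibu'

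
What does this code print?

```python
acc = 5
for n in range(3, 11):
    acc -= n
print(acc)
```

n=3: acc = 5-3 = 2
n=4: acc = 2-4 = -2
n=5: acc = (-2)-5 = -7
n=6: acc = (-7)-6 = -13
n=7: acc = (-13)-7 = -20
n=8: acc = (-20)-8 = -28
n=9: acc = (-28)-9 = -37
n=10: acc = (-37)-10 = -47

-47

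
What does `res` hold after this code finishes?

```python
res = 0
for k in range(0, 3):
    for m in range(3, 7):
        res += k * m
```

k=0,m=3: res = 0+0 = 0
k=0,m=4: res = 0+0 = 0
k=0,m=5: res = 0+0 = 0
k=0,m=6: res = 0+0 = 0
k=1,m=3: res = 0+3 = 3
k=1,m=4: res = 3+4 = 7
k=1,m=5: res = 7+5 = 12
k=1,m=6: res = 12+6 = 18
k=2,m=3: res = 18+6 = 24
k=2,m=4: res = 24+8 = 32
k=2,m=5: res = 32+10 = 42
k=2,m=6: res = 42+12 = 54

54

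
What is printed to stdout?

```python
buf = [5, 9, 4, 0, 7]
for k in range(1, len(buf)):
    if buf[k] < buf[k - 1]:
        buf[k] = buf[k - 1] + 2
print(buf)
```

k=1: 9>=5, unchanged → [5, 9, 4, 0, 7]
k=2: 4<9, buf[2] = 9+2 = 11 → [5, 9, 11, 0, 7]
k=3: 0<11, buf[3] = 11+2 = 13 → [5, 9, 11, 13, 7]
k=4: 7<13, buf[4] = 13+2 = 15 → [5, 9, 11, 13, 15]

[5, 9, 11, 13, 15]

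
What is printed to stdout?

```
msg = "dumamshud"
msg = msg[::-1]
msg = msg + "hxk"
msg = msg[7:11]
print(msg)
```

reverse → 'duhsmamud'
+ 'hxk' → 'duhsmamudhxk'
slice [7:11] → 'udhx'

udhx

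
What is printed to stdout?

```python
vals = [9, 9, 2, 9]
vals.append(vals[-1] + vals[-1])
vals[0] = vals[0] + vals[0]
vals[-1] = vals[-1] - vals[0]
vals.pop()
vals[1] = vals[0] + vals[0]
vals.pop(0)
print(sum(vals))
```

append vals[-1]+vals[-1] = 9+9 = 18 → [9, 9, 2, 9, 18]
vals[0] = vals[0]+vals[0] = 9+9 = 18 → [18, 9, 2, 9, 18]
vals[-1] = vals[-1]-vals[0] = 18-18 = 0 → [18, 9, 2, 9, 0]
pop() removes 0 → [18, 9, 2, 9]
vals[1] = vals[0]+vals[0] = 18+18 = 36 → [18, 36, 2, 9]
pop(0) removes 18 → [36, 2, 9]
sum = 47

47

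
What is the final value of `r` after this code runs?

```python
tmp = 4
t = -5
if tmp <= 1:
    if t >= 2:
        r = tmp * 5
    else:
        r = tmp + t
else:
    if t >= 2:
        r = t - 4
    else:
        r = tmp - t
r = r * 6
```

tmp=4, t=-5
tmp <= 1 is False; t >= 2 is False
→ r = tmp - t = 9
r = 9*6 = 54

54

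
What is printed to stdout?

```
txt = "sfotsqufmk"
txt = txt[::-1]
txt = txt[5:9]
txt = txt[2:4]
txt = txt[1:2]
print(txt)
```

f

reverse → 'kmfuqstofs'
slice [5:9] → 'stof'
slice [2:4] → 'of'
slice [1:2] → 'f'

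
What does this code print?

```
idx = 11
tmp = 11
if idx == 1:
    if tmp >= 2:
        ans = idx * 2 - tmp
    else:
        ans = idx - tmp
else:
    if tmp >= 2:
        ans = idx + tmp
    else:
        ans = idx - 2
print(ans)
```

22

idx=11, tmp=11
idx == 1 is False; tmp >= 2 is True
→ ans = idx + tmp = 22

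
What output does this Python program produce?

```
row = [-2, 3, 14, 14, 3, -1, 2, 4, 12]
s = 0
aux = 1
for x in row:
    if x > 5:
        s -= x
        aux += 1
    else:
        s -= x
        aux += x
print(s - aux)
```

x=-2: not >5, s = 0-(-2) = 2; aux=-1
x=3: not >5, s = 2-3 = -1; aux=2
x=14: >5, s = (-1)-14 = -15; aux=3
x=14: >5, s = (-15)-14 = -29; aux=4
x=3: not >5, s = (-29)-3 = -32; aux=7
x=-1: not >5, s = (-32)-(-1) = -31; aux=6
x=2: not >5, s = (-31)-2 = -33; aux=8
x=4: not >5, s = (-33)-4 = -37; aux=12
x=12: >5, s = (-37)-12 = -49; aux=13
s-aux = (-49)-13 = -62

-62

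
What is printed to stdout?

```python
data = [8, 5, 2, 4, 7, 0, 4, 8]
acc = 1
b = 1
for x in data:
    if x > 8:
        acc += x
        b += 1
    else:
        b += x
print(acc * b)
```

39

x=8: not >8; b=9
x=5: not >8; b=14
x=2: not >8; b=16
x=4: not >8; b=20
x=7: not >8; b=27
x=0: not >8; b=27
x=4: not >8; b=31
x=8: not >8; b=39
acc*b = 1*39 = 39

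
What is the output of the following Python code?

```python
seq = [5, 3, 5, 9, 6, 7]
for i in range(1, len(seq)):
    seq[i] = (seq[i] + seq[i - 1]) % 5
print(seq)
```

i=1: seq[1] = (3+5)%5 = 3 → [5, 3, 5, 9, 6, 7]
i=2: seq[2] = (5+3)%5 = 3 → [5, 3, 3, 9, 6, 7]
i=3: seq[3] = (9+3)%5 = 2 → [5, 3, 3, 2, 6, 7]
i=4: seq[4] = (6+2)%5 = 3 → [5, 3, 3, 2, 3, 7]
i=5: seq[5] = (7+3)%5 = 0 → [5, 3, 3, 2, 3, 0]

[5, 3, 3, 2, 3, 0]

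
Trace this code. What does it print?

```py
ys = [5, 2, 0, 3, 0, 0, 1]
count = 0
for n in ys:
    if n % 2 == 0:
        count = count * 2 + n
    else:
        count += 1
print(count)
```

37

n=5: not even, count = 0+1 = 1
n=2: even, count = 1*2+2 = 4
n=0: even, count = 4*2+0 = 8
n=3: not even, count = 8+1 = 9
n=0: even, count = 9*2+0 = 18
n=0: even, count = 18*2+0 = 36
n=1: not even, count = 36+1 = 37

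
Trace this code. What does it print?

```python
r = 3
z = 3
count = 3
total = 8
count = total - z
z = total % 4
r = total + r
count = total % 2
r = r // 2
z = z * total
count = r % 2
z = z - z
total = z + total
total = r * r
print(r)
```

count = 8-3 = 5
z = 8%4 = 0
r = 8+3 = 11
count = 8%2 = 0
r = 11//2 = 5
z = 0*8 = 0
count = 5%2 = 1
z = 0-0 = 0
total = 0+8 = 8
total = 5*5 = 25

5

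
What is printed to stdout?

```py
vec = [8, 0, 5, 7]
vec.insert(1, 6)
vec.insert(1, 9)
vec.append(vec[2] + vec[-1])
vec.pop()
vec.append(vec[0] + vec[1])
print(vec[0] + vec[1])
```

17

insert 6 at 1 → [8, 6, 0, 5, 7]
insert 9 at 1 → [8, 9, 6, 0, 5, 7]
append vec[2]+vec[-1] = 6+7 = 13 → [8, 9, 6, 0, 5, 7, 13]
pop() removes 13 → [8, 9, 6, 0, 5, 7]
append vec[0]+vec[1] = 8+9 = 17 → [8, 9, 6, 0, 5, 7, 17]
vec[0]+vec[1] = 8+9 = 17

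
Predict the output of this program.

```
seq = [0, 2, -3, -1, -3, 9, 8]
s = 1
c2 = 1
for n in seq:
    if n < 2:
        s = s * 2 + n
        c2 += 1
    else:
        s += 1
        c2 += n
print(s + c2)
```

33

n=0: <2, s = 1*2+0 = 2; c2=2
n=2: not <2, s = 2+1 = 3; c2=4
n=-3: <2, s = 3*2+(-3) = 3; c2=5
n=-1: <2, s = 3*2+(-1) = 5; c2=6
n=-3: <2, s = 5*2+(-3) = 7; c2=7
n=9: not <2, s = 7+1 = 8; c2=16
n=8: not <2, s = 8+1 = 9; c2=24
s+c2 = 9+24 = 33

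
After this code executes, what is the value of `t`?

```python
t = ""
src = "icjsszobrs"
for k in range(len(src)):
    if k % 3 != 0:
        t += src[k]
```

k=0: skip
k=1: add 'c' → 'c'
k=2: add 'j' → 'cj'
k=3: skip
k=4: add 's' → 'cjs'
k=5: add 'z' → 'cjsz'
k=6: skip
k=7: add 'b' → 'cjszb'
k=8: add 'r' → 'cjszbr'
k=9: skip

'cjszbr'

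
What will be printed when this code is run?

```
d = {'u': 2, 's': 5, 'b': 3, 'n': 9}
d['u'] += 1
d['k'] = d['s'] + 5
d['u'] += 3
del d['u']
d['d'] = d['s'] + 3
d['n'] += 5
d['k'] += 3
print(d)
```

{'s': 5, 'b': 3, 'n': 14, 'k': 13, 'd': 8}

d['u'] = 2+1 = 3 → {'u': 3, 's': 5, 'b': 3, 'n': 9}
d['k'] = d['s']+5 = 10 → {'u': 3, 's': 5, 'b': 3, 'n': 9, 'k': 10}
d['u'] = 3+3 = 6 → {'u': 6, 's': 5, 'b': 3, 'n': 9, 'k': 10}
del 'u' → {'s': 5, 'b': 3, 'n': 9, 'k': 10}
d['d'] = d['s']+3 = 8 → {'s': 5, 'b': 3, 'n': 9, 'k': 10, 'd': 8}
d['n'] = 9+5 = 14 → {'s': 5, 'b': 3, 'n': 14, 'k': 10, 'd': 8}
d['k'] = 10+3 = 13 → {'s': 5, 'b': 3, 'n': 14, 'k': 13, 'd': 8}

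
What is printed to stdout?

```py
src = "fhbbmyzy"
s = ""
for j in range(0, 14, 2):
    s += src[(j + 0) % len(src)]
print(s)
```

fbmzfbm

j=0: add src[0]='f' → 'f'
j=2: add src[2]='b' → 'fb'
j=4: add src[4]='m' → 'fbm'
j=6: add src[6]='z' → 'fbmz'
j=8: add src[0]='f' → 'fbmzf'
j=10: add src[2]='b' → 'fbmzfb'
j=12: add src[4]='m' → 'fbmzfbm'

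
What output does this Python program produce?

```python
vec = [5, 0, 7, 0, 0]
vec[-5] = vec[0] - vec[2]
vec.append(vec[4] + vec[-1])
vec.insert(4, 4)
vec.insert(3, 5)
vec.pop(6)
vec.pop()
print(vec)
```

[-2, 0, 7, 5, 0, 4]

vec[-5] = vec[0]-vec[2] = 5-7 = -2 → [-2, 0, 7, 0, 0]
append vec[4]+vec[-1] = 0+0 = 0 → [-2, 0, 7, 0, 0, 0]
insert 4 at 4 → [-2, 0, 7, 0, 4, 0, 0]
insert 5 at 3 → [-2, 0, 7, 5, 0, 4, 0, 0]
pop(6) removes 0 → [-2, 0, 7, 5, 0, 4, 0]
pop() removes 0 → [-2, 0, 7, 5, 0, 4]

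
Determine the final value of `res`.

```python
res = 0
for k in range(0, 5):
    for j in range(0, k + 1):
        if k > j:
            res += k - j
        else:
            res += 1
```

25

k=0,j=0: not 0>0, res = 0+1 = 1
k=1,j=0: 1>0, res = 1+1 = 2
k=1,j=1: not 1>1, res = 2+1 = 3
k=2,j=0: 2>0, res = 3+2 = 5
k=2,j=1: 2>1, res = 5+1 = 6
k=2,j=2: not 2>2, res = 6+1 = 7
k=3,j=0: 3>0, res = 7+3 = 10
k=3,j=1: 3>1, res = 10+2 = 12
k=3,j=2: 3>2, res = 12+1 = 13
k=3,j=3: not 3>3, res = 13+1 = 14
k=4,j=0: 4>0, res = 14+4 = 18
k=4,j=1: 4>1, res = 18+3 = 21
k=4,j=2: 4>2, res = 21+2 = 23
k=4,j=3: 4>3, res = 23+1 = 24
k=4,j=4: not 4>4, res = 24+1 = 25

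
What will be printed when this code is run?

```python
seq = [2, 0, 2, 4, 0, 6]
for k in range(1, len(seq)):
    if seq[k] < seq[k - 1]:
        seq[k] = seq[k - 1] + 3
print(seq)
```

[2, 5, 8, 11, 14, 17]

k=1: 0<2, seq[1] = 2+3 = 5 → [2, 5, 2, 4, 0, 6]
k=2: 2<5, seq[2] = 5+3 = 8 → [2, 5, 8, 4, 0, 6]
k=3: 4<8, seq[3] = 8+3 = 11 → [2, 5, 8, 11, 0, 6]
k=4: 0<11, seq[4] = 11+3 = 14 → [2, 5, 8, 11, 14, 6]
k=5: 6<14, seq[5] = 14+3 = 17 → [2, 5, 8, 11, 14, 17]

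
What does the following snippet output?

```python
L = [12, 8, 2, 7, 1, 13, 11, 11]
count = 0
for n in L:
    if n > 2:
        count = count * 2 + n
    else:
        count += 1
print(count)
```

n=12: >2, count = 0*2+12 = 12
n=8: >2, count = 12*2+8 = 32
n=2: not >2, count = 32+1 = 33
n=7: >2, count = 33*2+7 = 73
n=1: not >2, count = 73+1 = 74
n=13: >2, count = 74*2+13 = 161
n=11: >2, count = 161*2+11 = 333
n=11: >2, count = 333*2+11 = 677

677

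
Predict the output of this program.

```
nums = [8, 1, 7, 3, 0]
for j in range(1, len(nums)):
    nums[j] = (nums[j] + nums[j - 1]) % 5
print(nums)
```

[8, 4, 1, 4, 4]

j=1: nums[1] = (1+8)%5 = 4 → [8, 4, 7, 3, 0]
j=2: nums[2] = (7+4)%5 = 1 → [8, 4, 1, 3, 0]
j=3: nums[3] = (3+1)%5 = 4 → [8, 4, 1, 4, 0]
j=4: nums[4] = (0+4)%5 = 4 → [8, 4, 1, 4, 4]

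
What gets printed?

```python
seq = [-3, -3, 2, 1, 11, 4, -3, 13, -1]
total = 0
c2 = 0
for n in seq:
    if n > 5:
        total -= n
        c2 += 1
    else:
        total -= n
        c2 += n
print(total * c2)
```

n=-3: not >5, total = 0-(-3) = 3; c2=-3
n=-3: not >5, total = 3-(-3) = 6; c2=-6
n=2: not >5, total = 6-2 = 4; c2=-4
n=1: not >5, total = 4-1 = 3; c2=-3
n=11: >5, total = 3-11 = -8; c2=-2
n=4: not >5, total = (-8)-4 = -12; c2=2
n=-3: not >5, total = (-12)-(-3) = -9; c2=-1
n=13: >5, total = (-9)-13 = -22; c2=0
n=-1: not >5, total = (-22)-(-1) = -21; c2=-1
total*c2 = (-21)*(-1) = 21

21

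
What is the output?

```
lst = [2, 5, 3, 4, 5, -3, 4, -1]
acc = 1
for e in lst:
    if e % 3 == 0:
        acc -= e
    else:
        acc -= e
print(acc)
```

e=2: not %3==0, acc = 1-2 = -1
e=5: not %3==0, acc = (-1)-5 = -6
e=3: %3==0, acc = (-6)-3 = -9
e=4: not %3==0, acc = (-9)-4 = -13
e=5: not %3==0, acc = (-13)-5 = -18
e=-3: %3==0, acc = (-18)-(-3) = -15
e=4: not %3==0, acc = (-15)-4 = -19
e=-1: not %3==0, acc = (-19)-(-1) = -18

-18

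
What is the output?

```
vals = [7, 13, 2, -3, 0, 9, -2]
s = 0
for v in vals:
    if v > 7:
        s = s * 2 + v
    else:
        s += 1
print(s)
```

46

v=7: not >7, s = 0+1 = 1
v=13: >7, s = 1*2+13 = 15
v=2: not >7, s = 15+1 = 16
v=-3: not >7, s = 16+1 = 17
v=0: not >7, s = 17+1 = 18
v=9: >7, s = 18*2+9 = 45
v=-2: not >7, s = 45+1 = 46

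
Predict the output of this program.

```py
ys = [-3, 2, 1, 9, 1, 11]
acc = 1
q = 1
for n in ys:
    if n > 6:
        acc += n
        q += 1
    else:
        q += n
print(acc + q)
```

25

n=-3: not >6; q=-2
n=2: not >6; q=0
n=1: not >6; q=1
n=9: >6, acc = 1+9 = 10; q=2
n=1: not >6; q=3
n=11: >6, acc = 10+11 = 21; q=4
acc+q = 21+4 = 25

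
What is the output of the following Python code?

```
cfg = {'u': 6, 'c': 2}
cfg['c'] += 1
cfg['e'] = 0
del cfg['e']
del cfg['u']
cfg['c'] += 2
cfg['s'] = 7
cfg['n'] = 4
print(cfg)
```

cfg['c'] = 2+1 = 3 → {'u': 6, 'c': 3}
cfg['e'] = 0 → {'u': 6, 'c': 3, 'e': 0}
del 'e' → {'u': 6, 'c': 3}
del 'u' → {'c': 3}
cfg['c'] = 3+2 = 5 → {'c': 5}
cfg['s'] = 7 → {'c': 5, 's': 7}
cfg['n'] = 4 → {'c': 5, 's': 7, 'n': 4}

{'c': 5, 's': 7, 'n': 4}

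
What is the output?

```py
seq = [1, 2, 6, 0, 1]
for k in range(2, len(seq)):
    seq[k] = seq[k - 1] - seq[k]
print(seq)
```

[1, 2, -4, -4, -5]

k=2: seq[2] = 2-6 = -4 → [1, 2, -4, 0, 1]
k=3: seq[3] = (-4)-0 = -4 → [1, 2, -4, -4, 1]
k=4: seq[4] = (-4)-1 = -5 → [1, 2, -4, -4, -5]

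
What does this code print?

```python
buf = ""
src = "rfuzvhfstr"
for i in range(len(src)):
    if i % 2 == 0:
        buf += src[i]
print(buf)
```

i=0: add 'r' → 'r'
i=1: skip
i=2: add 'u' → 'ru'
i=3: skip
i=4: add 'v' → 'ruv'
i=5: skip
i=6: add 'f' → 'ruvf'
i=7: skip
i=8: add 't' → 'ruvft'
i=9: skip

ruvft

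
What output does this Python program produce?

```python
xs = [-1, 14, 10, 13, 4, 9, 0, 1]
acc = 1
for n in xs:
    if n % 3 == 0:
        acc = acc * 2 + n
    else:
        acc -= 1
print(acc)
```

n=-1: not %3==0, acc = 1-1 = 0
n=14: not %3==0, acc = 0-1 = -1
n=10: not %3==0, acc = (-1)-1 = -2
n=13: not %3==0, acc = (-2)-1 = -3
n=4: not %3==0, acc = (-3)-1 = -4
n=9: %3==0, acc = (-4)*2+9 = 1
n=0: %3==0, acc = 1*2+0 = 2
n=1: not %3==0, acc = 2-1 = 1

1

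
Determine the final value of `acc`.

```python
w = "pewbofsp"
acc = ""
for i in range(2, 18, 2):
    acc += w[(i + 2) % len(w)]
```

'ospwospw'

i=2: add w[4]='o' → 'o'
i=4: add w[6]='s' → 'os'
i=6: add w[0]='p' → 'osp'
i=8: add w[2]='w' → 'ospw'
i=10: add w[4]='o' → 'ospwo'
i=12: add w[6]='s' → 'ospwos'
i=14: add w[0]='p' → 'ospwosp'
i=16: add w[2]='w' → 'ospwospw'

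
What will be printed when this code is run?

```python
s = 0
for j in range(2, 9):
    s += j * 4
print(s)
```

j=2: s = 0+2*4 = 8
j=3: s = 8+3*4 = 20
j=4: s = 20+4*4 = 36
j=5: s = 36+5*4 = 56
j=6: s = 56+6*4 = 80
j=7: s = 80+7*4 = 108
j=8: s = 108+8*4 = 140

140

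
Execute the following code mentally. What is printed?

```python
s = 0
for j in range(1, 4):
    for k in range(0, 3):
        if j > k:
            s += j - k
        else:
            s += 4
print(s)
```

j=1,k=0: 1>0, s = 0+1 = 1
j=1,k=1: not 1>1, s = 1+4 = 5
j=1,k=2: not 1>2, s = 5+4 = 9
j=2,k=0: 2>0, s = 9+2 = 11
j=2,k=1: 2>1, s = 11+1 = 12
j=2,k=2: not 2>2, s = 12+4 = 16
j=3,k=0: 3>0, s = 16+3 = 19
j=3,k=1: 3>1, s = 19+2 = 21
j=3,k=2: 3>2, s = 21+1 = 22

22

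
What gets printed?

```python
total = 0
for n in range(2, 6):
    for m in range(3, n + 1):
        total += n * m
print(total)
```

97

n=3,m=3: total = 0+9 = 9
n=4,m=3: total = 9+12 = 21
n=4,m=4: total = 21+16 = 37
n=5,m=3: total = 37+15 = 52
n=5,m=4: total = 52+20 = 72
n=5,m=5: total = 72+25 = 97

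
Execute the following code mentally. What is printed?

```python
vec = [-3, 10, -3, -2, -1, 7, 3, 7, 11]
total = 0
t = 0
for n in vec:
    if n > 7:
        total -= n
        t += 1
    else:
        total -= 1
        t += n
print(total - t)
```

n=-3: not >7, total = 0-1 = -1; t=-3
n=10: >7, total = (-1)-10 = -11; t=-2
n=-3: not >7, total = (-11)-1 = -12; t=-5
n=-2: not >7, total = (-12)-1 = -13; t=-7
n=-1: not >7, total = (-13)-1 = -14; t=-8
n=7: not >7, total = (-14)-1 = -15; t=-1
n=3: not >7, total = (-15)-1 = -16; t=2
n=7: not >7, total = (-16)-1 = -17; t=9
n=11: >7, total = (-17)-11 = -28; t=10
total-t = (-28)-10 = -38

-38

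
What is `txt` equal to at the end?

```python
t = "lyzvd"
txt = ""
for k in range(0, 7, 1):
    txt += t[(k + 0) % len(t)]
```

k=0: add t[0]='l' → 'l'
k=1: add t[1]='y' → 'ly'
k=2: add t[2]='z' → 'lyz'
k=3: add t[3]='v' → 'lyzv'
k=4: add t[4]='d' → 'lyzvd'
k=5: add t[0]='l' → 'lyzvdl'
k=6: add t[1]='y' → 'lyzvdly'

'lyzvdly'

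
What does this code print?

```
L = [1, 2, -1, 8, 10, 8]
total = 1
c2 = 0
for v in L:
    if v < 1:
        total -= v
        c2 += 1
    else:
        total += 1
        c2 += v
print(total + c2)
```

37

v=1: not <1, total = 1+1 = 2; c2=1
v=2: not <1, total = 2+1 = 3; c2=3
v=-1: <1, total = 3-(-1) = 4; c2=4
v=8: not <1, total = 4+1 = 5; c2=12
v=10: not <1, total = 5+1 = 6; c2=22
v=8: not <1, total = 6+1 = 7; c2=30
total+c2 = 7+30 = 37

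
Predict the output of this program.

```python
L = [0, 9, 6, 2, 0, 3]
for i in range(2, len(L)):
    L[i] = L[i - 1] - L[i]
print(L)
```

[0, 9, 3, 1, 1, -2]

i=2: L[2] = 9-6 = 3 → [0, 9, 3, 2, 0, 3]
i=3: L[3] = 3-2 = 1 → [0, 9, 3, 1, 0, 3]
i=4: L[4] = 1-0 = 1 → [0, 9, 3, 1, 1, 3]
i=5: L[5] = 1-3 = -2 → [0, 9, 3, 1, 1, -2]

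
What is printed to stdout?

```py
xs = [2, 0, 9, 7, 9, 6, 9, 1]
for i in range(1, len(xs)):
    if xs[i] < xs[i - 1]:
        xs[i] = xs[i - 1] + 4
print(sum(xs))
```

122

i=1: 0<2, xs[1] = 2+4 = 6 → [2, 6, 9, 7, 9, 6, 9, 1]
i=2: 9>=6, unchanged → [2, 6, 9, 7, 9, 6, 9, 1]
i=3: 7<9, xs[3] = 9+4 = 13 → [2, 6, 9, 13, 9, 6, 9, 1]
i=4: 9<13, xs[4] = 13+4 = 17 → [2, 6, 9, 13, 17, 6, 9, 1]
i=5: 6<17, xs[5] = 17+4 = 21 → [2, 6, 9, 13, 17, 21, 9, 1]
i=6: 9<21, xs[6] = 21+4 = 25 → [2, 6, 9, 13, 17, 21, 25, 1]
i=7: 1<25, xs[7] = 25+4 = 29 → [2, 6, 9, 13, 17, 21, 25, 29]
sum = 122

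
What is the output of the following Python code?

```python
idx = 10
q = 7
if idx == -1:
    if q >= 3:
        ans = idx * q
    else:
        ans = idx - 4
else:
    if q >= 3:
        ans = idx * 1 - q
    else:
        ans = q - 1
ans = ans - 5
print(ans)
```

idx=10, q=7
idx == -1 is False; q >= 3 is True
→ ans = idx * 1 - q = 3
ans = 3-5 = -2

-2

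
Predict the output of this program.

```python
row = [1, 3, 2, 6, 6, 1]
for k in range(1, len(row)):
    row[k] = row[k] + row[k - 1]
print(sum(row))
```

60

k=1: row[1] = 3+1 = 4 → [1, 4, 2, 6, 6, 1]
k=2: row[2] = 2+4 = 6 → [1, 4, 6, 6, 6, 1]
k=3: row[3] = 6+6 = 12 → [1, 4, 6, 12, 6, 1]
k=4: row[4] = 6+12 = 18 → [1, 4, 6, 12, 18, 1]
k=5: row[5] = 1+18 = 19 → [1, 4, 6, 12, 18, 19]
sum = 60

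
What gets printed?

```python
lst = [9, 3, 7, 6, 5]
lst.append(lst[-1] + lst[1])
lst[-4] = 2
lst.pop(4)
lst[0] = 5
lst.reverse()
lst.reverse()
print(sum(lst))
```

append lst[-1]+lst[1] = 5+3 = 8 → [9, 3, 7, 6, 5, 8]
lst[-4] = 2 → [9, 3, 2, 6, 5, 8]
pop(4) removes 5 → [9, 3, 2, 6, 8]
lst[0] = 5 → [5, 3, 2, 6, 8]
reverse → [8, 6, 2, 3, 5]
reverse → [5, 3, 2, 6, 8]
sum = 24

24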